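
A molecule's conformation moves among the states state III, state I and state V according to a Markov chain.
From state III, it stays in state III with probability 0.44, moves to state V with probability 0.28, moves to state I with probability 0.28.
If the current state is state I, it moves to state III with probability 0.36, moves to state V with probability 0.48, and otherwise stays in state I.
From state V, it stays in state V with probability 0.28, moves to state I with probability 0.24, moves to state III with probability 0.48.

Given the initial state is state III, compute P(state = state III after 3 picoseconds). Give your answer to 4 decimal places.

Propagate the distribution vector 3 picoseconds from state III.
After 0 picoseconds: (1.0000, 0.0000, 0.0000)
After 1 picosecond: (0.4400, 0.2800, 0.2800)
After 2 picoseconds: (0.4288, 0.2352, 0.3360)
After 3 picoseconds: (0.4346, 0.2383, 0.3270)
P(in state III after 3 picoseconds) = 0.4346

0.4346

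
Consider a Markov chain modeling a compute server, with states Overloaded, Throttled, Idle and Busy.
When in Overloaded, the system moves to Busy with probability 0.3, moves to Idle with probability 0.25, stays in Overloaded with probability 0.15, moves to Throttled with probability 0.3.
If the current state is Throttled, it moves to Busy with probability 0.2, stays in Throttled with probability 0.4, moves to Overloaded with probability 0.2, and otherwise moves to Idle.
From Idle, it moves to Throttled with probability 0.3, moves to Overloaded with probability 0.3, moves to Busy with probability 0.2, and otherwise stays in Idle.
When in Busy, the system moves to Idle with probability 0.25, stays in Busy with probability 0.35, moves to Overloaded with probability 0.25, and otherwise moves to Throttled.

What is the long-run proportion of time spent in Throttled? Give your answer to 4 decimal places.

0.2897

Let the stationary distribution be π with π = πP and π_1 + π_2 + π_3 + π_4 = 1.
π_1 = 0.15·π_1 + 0.2·π_2 + 0.3·π_3 + 0.25·π_4
π_2 = 0.3·π_1 + 0.4·π_2 + 0.3·π_3 + 0.15·π_4
π_3 = 0.25·π_1 + 0.2·π_2 + 0.2·π_3 + 0.25·π_4
Solving with the normalization constraint gives π = (0.2243, 0.2897, 0.2243, 0.2617).
So the stationary probability of Throttled is 0.2897.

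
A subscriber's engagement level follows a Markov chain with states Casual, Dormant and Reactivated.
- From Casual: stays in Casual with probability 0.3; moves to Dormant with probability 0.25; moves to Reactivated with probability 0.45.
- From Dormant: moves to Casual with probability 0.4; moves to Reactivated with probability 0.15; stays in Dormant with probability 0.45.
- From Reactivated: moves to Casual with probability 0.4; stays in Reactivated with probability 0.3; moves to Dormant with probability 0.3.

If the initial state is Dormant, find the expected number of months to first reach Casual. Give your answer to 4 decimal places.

2.5000

Let t(s) be the expected number of months to first reach Casual from state s, with t(Casual) = 0. Conditioning on the first month:
t(Dormant) = 1 + 0.45·t(Dormant) + 0.15·t(Reactivated)
t(Reactivated) = 1 + 0.3·t(Dormant) + 0.3·t(Reactivated)
Solving: t(Dormant) = 2.5000, t(Reactivated) = 2.5000.
Expected months from Dormant to Casual: 2.5000.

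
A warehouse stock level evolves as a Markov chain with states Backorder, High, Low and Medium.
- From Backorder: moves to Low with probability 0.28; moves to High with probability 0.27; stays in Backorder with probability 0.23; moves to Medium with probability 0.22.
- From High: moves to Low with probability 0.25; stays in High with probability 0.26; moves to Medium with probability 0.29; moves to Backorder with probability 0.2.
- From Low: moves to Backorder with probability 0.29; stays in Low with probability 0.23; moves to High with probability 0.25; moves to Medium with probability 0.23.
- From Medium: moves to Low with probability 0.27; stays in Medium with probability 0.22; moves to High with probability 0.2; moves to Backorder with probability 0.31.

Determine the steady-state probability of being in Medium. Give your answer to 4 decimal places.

Let the stationary distribution be π with π = πP and π_1 + π_2 + π_3 + π_4 = 1.
π_1 = 0.23·π_1 + 0.2·π_2 + 0.29·π_3 + 0.31·π_4
π_2 = 0.27·π_1 + 0.26·π_2 + 0.25·π_3 + 0.2·π_4
π_3 = 0.28·π_1 + 0.25·π_2 + 0.23·π_3 + 0.27·π_4
Solving with the normalization constraint gives π = (0.2573, 0.2456, 0.2574, 0.2398).
So the stationary probability of Medium is 0.2398.

0.2398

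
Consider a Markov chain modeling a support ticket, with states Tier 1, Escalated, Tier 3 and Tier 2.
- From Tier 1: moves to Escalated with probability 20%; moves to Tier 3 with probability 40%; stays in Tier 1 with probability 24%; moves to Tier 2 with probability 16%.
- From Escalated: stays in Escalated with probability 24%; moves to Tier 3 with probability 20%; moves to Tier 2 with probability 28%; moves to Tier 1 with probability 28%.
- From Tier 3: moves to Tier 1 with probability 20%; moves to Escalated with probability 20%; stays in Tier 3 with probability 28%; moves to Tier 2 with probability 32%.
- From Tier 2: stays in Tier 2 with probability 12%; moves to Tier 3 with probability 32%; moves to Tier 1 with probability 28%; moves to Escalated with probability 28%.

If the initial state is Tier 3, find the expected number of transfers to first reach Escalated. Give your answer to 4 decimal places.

Let t(s) be the expected number of transfers to first reach Escalated from state s, with t(Escalated) = 0. Conditioning on the first transfer:
t(Tier 1) = 1 + 0.24·t(Tier 1) + 0.4·t(Tier 3) + 0.16·t(Tier 2)
t(Tier 3) = 1 + 0.2·t(Tier 1) + 0.28·t(Tier 3) + 0.32·t(Tier 2)
t(Tier 2) = 1 + 0.28·t(Tier 1) + 0.32·t(Tier 3) + 0.12·t(Tier 2)
Solving: t(Tier 1) = 4.6185, t(Tier 3) = 4.5683, t(Tier 2) = 4.2671.
Expected transfers from Tier 3 to Escalated: 4.5683.

4.5683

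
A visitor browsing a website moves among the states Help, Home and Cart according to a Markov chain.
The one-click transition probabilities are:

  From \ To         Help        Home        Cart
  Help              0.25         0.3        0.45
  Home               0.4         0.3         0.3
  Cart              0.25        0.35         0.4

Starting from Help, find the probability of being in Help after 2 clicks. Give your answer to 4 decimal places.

0.2950

Sum over the intermediate state after 1 click:
P = P(Help→Help)·P(Help→Help) + P(Help→Home)·P(Home→Help) + P(Help→Cart)·P(Cart→Help)
  = 0.25×0.25 + 0.3×0.4 + 0.45×0.25
  = 0.0625 + 0.1200 + 0.1125 = 0.2950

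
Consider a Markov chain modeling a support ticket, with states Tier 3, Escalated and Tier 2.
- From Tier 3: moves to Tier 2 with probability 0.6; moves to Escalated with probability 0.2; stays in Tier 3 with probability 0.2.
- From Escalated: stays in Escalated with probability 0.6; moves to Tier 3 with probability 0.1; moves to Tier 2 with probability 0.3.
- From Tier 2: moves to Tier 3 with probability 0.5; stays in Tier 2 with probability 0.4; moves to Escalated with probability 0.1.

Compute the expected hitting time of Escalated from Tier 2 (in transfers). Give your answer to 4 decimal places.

7.2222

Let t(s) be the expected number of transfers to first reach Escalated from state s, with t(Escalated) = 0. Conditioning on the first transfer:
t(Tier 3) = 1 + 0.2·t(Tier 3) + 0.6·t(Tier 2)
t(Tier 2) = 1 + 0.5·t(Tier 3) + 0.4·t(Tier 2)
Solving: t(Tier 3) = 6.6667, t(Tier 2) = 7.2222.
Expected transfers from Tier 2 to Escalated: 7.2222.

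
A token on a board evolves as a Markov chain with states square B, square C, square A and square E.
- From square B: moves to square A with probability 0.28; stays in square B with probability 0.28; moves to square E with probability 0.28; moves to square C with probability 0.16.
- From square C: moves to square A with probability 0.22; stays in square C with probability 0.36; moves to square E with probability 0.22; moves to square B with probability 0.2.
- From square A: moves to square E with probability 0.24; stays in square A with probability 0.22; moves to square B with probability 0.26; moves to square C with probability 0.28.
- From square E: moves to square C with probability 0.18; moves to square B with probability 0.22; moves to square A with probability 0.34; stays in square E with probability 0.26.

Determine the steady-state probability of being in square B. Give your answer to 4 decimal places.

0.2401

Let the stationary distribution be π with π = πP and π_1 + π_2 + π_3 + π_4 = 1.
π_1 = 0.28·π_1 + 0.2·π_2 + 0.26·π_3 + 0.22·π_4
π_2 = 0.16·π_1 + 0.36·π_2 + 0.28·π_3 + 0.18·π_4
π_3 = 0.28·π_1 + 0.22·π_2 + 0.22·π_3 + 0.34·π_4
Solving with the normalization constraint gives π = (0.2401, 0.2459, 0.2644, 0.2497).
So the stationary probability of square B is 0.2401.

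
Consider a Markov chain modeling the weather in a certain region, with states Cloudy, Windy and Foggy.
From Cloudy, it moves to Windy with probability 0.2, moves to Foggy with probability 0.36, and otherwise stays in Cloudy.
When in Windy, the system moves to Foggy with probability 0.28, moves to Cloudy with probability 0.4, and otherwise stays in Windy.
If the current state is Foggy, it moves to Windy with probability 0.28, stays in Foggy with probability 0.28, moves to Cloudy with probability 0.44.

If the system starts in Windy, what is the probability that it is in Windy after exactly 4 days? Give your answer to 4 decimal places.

Propagate the distribution vector 4 days from Windy.
After 0 days: (0.0000, 1.0000, 0.0000)
After 1 day: (0.4000, 0.3200, 0.2800)
After 2 days: (0.4272, 0.2608, 0.3120)
After 3 days: (0.4296, 0.2563, 0.3142)
After 4 days: (0.4297, 0.2559, 0.3144)
P(in Windy after 4 days) = 0.2559

0.2559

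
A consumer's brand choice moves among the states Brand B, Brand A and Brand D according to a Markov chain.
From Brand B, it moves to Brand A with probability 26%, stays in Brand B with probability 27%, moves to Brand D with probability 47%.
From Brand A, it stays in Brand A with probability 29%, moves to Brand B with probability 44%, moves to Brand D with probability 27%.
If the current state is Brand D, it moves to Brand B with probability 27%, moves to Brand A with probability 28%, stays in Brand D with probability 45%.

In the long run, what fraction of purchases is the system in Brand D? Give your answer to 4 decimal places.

0.4066

Let the stationary distribution be π with π = πP and π_1 + π_2 + π_3 = 1.
π_1 = 0.27·π_1 + 0.44·π_2 + 0.27·π_3
π_2 = 0.26·π_1 + 0.29·π_2 + 0.28·π_3
Solving with the normalization constraint gives π = (0.3170, 0.2764, 0.4066).
So the stationary probability of Brand D is 0.4066.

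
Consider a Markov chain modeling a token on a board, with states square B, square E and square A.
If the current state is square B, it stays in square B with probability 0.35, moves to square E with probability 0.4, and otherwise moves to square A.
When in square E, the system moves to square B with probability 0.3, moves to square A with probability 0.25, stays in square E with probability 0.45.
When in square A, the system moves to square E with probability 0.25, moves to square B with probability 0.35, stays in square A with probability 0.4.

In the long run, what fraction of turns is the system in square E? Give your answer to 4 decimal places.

0.3746

Let the stationary distribution be π with π = πP and π_1 + π_2 + π_3 = 1.
π_1 = 0.35·π_1 + 0.3·π_2 + 0.35·π_3
π_2 = 0.4·π_1 + 0.45·π_2 + 0.25·π_3
Solving with the normalization constraint gives π = (0.3313, 0.3746, 0.2941).
So the stationary probability of square E is 0.3746.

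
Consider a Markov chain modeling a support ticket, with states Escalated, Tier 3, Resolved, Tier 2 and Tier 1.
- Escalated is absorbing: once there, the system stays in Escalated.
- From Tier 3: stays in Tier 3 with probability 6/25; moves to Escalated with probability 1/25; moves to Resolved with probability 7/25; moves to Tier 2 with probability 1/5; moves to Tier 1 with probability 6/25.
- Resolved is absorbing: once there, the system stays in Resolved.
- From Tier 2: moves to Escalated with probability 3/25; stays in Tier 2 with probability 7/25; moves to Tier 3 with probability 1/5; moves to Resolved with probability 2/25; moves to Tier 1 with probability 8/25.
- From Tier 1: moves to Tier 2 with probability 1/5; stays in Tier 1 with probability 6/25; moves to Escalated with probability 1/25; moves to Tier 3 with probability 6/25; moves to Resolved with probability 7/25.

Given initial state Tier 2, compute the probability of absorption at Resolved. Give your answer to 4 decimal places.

0.6923

Let h(s) be the probability of absorption at Resolved starting from transient state s. Then h(Resolved) = 1 and h(Escalated) = 0. By first-step analysis:
h(Tier 3) = 0.04·0 + 0.24·h(Tier 3) + 0.28·1 + 0.2·h(Tier 2) + 0.24·h(Tier 1)
h(Tier 2) = 0.12·0 + 0.2·h(Tier 3) + 0.08·1 + 0.28·h(Tier 2) + 0.32·h(Tier 1)
h(Tier 1) = 0.04·0 + 0.24·h(Tier 3) + 0.28·1 + 0.2·h(Tier 2) + 0.24·h(Tier 1)
Solving: h(Tier 3) = 0.8047, h(Tier 2) = 0.6923, h(Tier 1) = 0.8047.
Starting from Tier 2, the probability is 0.6923.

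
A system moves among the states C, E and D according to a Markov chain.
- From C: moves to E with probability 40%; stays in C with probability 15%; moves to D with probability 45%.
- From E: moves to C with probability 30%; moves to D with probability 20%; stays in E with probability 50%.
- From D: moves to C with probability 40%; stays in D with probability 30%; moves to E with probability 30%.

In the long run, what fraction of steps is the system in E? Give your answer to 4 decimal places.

Let the stationary distribution be π with π = πP and π_1 + π_2 + π_3 = 1.
π_1 = 0.15·π_1 + 0.3·π_2 + 0.4·π_3
π_2 = 0.4·π_1 + 0.5·π_2 + 0.3·π_3
Solving with the normalization constraint gives π = (0.2871, 0.4109, 0.3020).
So the stationary probability of E is 0.4109.

0.4109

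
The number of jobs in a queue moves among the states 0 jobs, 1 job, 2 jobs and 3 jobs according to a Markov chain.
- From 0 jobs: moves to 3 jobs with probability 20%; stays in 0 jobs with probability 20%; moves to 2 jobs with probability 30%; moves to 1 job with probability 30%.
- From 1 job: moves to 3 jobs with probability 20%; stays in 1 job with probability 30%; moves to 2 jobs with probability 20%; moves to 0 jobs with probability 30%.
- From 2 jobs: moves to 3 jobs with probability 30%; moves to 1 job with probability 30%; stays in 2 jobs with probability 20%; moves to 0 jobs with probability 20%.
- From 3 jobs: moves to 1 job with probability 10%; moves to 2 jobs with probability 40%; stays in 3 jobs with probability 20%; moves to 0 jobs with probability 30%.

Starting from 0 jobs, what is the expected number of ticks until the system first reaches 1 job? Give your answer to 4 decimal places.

Let t(s) be the expected number of ticks to first reach 1 job from state s, with t(1 job) = 0. Conditioning on the first tick:
t(0 jobs) = 1 + 0.2·t(0 jobs) + 0.3·t(2 jobs) + 0.2·t(3 jobs)
t(2 jobs) = 1 + 0.2·t(0 jobs) + 0.2·t(2 jobs) + 0.3·t(3 jobs)
t(3 jobs) = 1 + 0.3·t(0 jobs) + 0.4·t(2 jobs) + 0.2·t(3 jobs)
Solving: t(0 jobs) = 3.9350, t(2 jobs) = 4.0072, t(3 jobs) = 4.7292.
Expected ticks from 0 jobs to 1 job: 3.9350.

3.9350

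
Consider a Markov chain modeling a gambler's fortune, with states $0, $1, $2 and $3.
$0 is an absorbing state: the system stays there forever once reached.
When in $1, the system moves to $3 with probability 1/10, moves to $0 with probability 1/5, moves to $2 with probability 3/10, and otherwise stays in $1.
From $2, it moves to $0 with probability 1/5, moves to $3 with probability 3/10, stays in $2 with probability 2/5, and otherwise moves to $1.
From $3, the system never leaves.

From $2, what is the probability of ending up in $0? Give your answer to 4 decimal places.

0.4242

Let h(s) be the probability of absorption at $0 starting from transient state s. Then h($0) = 1 and h($3) = 0. By first-step analysis:
h($1) = 0.2·1 + 0.4·h($1) + 0.3·h($2) + 0.1·0
h($2) = 0.2·1 + 0.1·h($1) + 0.4·h($2) + 0.3·0
Solving: h($1) = 0.5455, h($2) = 0.4242.
Starting from $2, the probability is 0.4242.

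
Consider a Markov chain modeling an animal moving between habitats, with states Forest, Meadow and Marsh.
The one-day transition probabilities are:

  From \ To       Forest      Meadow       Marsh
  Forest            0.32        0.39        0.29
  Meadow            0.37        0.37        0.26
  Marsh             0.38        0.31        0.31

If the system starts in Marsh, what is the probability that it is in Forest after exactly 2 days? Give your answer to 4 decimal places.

Sum over the intermediate state after 1 day:
P = P(Marsh→Forest)·P(Forest→Forest) + P(Marsh→Meadow)·P(Meadow→Forest) + P(Marsh→Marsh)·P(Marsh→Forest)
  = 0.38×0.32 + 0.31×0.37 + 0.31×0.38
  = 0.1216 + 0.1147 + 0.1178 = 0.3541

0.3541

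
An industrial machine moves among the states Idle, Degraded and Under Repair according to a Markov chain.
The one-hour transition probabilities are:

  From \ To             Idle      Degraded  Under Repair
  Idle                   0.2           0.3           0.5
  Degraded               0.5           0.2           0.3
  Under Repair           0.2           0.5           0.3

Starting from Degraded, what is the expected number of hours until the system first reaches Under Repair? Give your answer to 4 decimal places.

2.6531

Let t(s) be the expected number of hours to first reach Under Repair from state s, with t(Under Repair) = 0. Conditioning on the first hour:
t(Idle) = 1 + 0.2·t(Idle) + 0.3·t(Degraded)
t(Degraded) = 1 + 0.5·t(Idle) + 0.2·t(Degraded)
Solving: t(Idle) = 2.2449, t(Degraded) = 2.6531.
Expected hours from Degraded to Under Repair: 2.6531.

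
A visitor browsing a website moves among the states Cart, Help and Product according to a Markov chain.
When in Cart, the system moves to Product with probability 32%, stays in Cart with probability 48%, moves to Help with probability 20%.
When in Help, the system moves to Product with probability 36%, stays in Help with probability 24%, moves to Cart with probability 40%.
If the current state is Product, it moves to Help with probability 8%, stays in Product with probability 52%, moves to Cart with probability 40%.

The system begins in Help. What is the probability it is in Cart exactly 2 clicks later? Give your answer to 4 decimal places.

Sum over the intermediate state after 1 click:
P = P(Help→Cart)·P(Cart→Cart) + P(Help→Help)·P(Help→Cart) + P(Help→Product)·P(Product→Cart)
  = 0.4×0.48 + 0.24×0.4 + 0.36×0.4
  = 0.1920 + 0.0960 + 0.1440 = 0.4320

0.4320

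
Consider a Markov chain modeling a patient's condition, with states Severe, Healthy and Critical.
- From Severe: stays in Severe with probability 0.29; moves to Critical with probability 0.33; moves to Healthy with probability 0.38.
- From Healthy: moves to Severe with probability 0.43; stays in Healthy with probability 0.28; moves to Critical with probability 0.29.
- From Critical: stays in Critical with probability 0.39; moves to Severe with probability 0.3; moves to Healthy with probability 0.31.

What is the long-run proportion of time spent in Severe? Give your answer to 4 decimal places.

Let the stationary distribution be π with π = πP and π_1 + π_2 + π_3 = 1.
π_1 = 0.29·π_1 + 0.43·π_2 + 0.3·π_3
π_2 = 0.38·π_1 + 0.28·π_2 + 0.31·π_3
Solving with the normalization constraint gives π = (0.3387, 0.3240, 0.3373).
So the stationary probability of Severe is 0.3387.

0.3387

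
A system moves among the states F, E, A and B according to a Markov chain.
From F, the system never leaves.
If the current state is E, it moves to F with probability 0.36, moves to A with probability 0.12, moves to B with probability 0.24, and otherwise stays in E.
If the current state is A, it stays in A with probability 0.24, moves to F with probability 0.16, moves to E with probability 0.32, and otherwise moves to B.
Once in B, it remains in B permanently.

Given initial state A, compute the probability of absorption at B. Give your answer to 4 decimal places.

0.5472

Let h(s) be the probability of absorption at B starting from transient state s. Then h(B) = 1 and h(F) = 0. By first-step analysis:
h(E) = 0.36·0 + 0.28·h(E) + 0.12·h(A) + 0.24·1
h(A) = 0.16·0 + 0.32·h(E) + 0.24·h(A) + 0.28·1
Solving: h(E) = 0.4245, h(A) = 0.5472.
Starting from A, the probability is 0.5472.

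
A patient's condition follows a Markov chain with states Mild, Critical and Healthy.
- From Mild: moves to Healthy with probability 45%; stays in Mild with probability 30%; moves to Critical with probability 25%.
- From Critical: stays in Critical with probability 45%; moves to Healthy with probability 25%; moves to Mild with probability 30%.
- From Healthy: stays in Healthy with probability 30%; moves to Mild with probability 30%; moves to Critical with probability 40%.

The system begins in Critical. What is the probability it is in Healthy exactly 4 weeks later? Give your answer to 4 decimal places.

Propagate the distribution vector 4 weeks from Critical.
After 0 weeks: (0.0000, 1.0000, 0.0000)
After 1 week: (0.3000, 0.4500, 0.2500)
After 2 weeks: (0.3000, 0.3775, 0.3225)
After 3 weeks: (0.3000, 0.3739, 0.3261)
After 4 weeks: (0.3000, 0.3737, 0.3263)
P(in Healthy after 4 weeks) = 0.3263

0.3263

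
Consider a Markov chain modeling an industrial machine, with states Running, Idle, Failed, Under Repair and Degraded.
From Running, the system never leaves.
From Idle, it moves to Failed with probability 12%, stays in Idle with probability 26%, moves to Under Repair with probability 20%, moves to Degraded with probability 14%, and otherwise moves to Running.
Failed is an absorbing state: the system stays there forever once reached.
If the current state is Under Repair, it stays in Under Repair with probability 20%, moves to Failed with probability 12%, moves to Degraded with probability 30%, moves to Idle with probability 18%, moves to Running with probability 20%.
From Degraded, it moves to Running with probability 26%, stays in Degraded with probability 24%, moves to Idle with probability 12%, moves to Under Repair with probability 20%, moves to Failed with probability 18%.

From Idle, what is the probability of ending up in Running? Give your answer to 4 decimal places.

Let h(s) be the probability of absorption at Running starting from transient state s. Then h(Running) = 1 and h(Failed) = 0. By first-step analysis:
h(Idle) = 0.28·1 + 0.26·h(Idle) + 0.12·0 + 0.2·h(Under Repair) + 0.14·h(Degraded)
h(Under Repair) = 0.2·1 + 0.18·h(Idle) + 0.12·0 + 0.2·h(Under Repair) + 0.3·h(Degraded)
h(Degraded) = 0.26·1 + 0.12·h(Idle) + 0.18·0 + 0.2·h(Under Repair) + 0.24·h(Degraded)
Solving: h(Idle) = 0.6643, h(Under Repair) = 0.6292, h(Degraded) = 0.6126.
Starting from Idle, the probability is 0.6643.

0.6643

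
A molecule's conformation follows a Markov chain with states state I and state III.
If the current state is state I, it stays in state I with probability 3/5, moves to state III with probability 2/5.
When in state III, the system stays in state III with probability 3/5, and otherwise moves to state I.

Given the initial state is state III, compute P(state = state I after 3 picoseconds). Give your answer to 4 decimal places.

Propagate the distribution vector 3 picoseconds from state III.
After 0 picoseconds: (0.0000, 1.0000)
After 1 picosecond: (0.4000, 0.6000)
After 2 picoseconds: (0.4800, 0.5200)
After 3 picoseconds: (0.4960, 0.5040)
P(in state I after 3 picoseconds) = 0.4960

0.4960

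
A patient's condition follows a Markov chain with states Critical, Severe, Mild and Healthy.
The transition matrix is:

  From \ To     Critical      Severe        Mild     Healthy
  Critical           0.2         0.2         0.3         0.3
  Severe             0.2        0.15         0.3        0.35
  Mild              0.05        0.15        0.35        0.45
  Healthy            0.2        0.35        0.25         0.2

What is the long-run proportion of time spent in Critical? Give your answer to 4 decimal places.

0.1552

Let the stationary distribution be π with π = πP and π_1 + π_2 + π_3 + π_4 = 1.
π_1 = 0.2·π_1 + 0.2·π_2 + 0.05·π_3 + 0.2·π_4
π_2 = 0.2·π_1 + 0.15·π_2 + 0.15·π_3 + 0.35·π_4
π_3 = 0.3·π_1 + 0.3·π_2 + 0.35·π_3 + 0.25·π_4
Solving with the normalization constraint gives π = (0.1552, 0.2225, 0.2988, 0.3236).
So the stationary probability of Critical is 0.1552.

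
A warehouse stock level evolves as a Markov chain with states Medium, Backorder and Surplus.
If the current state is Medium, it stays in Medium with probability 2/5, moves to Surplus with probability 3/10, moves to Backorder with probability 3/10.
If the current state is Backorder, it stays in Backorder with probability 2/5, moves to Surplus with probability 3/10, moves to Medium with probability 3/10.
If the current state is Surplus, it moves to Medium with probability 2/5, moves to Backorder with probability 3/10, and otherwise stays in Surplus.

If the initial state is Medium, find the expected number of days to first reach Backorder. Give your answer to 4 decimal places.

Let t(s) be the expected number of days to first reach Backorder from state s, with t(Backorder) = 0. Conditioning on the first day:
t(Medium) = 1 + 0.4·t(Medium) + 0.3·t(Surplus)
t(Surplus) = 1 + 0.4·t(Medium) + 0.3·t(Surplus)
Solving: t(Medium) = 3.3333, t(Surplus) = 3.3333.
Expected days from Medium to Backorder: 3.3333.

3.3333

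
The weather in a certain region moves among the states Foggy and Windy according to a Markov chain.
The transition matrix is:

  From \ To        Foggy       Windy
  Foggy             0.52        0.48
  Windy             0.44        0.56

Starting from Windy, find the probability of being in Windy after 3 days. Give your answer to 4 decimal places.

0.5220

Propagate the distribution vector 3 days from Windy.
After 0 days: (0.0000, 1.0000)
After 1 day: (0.4400, 0.5600)
After 2 days: (0.4752, 0.5248)
After 3 days: (0.4780, 0.5220)
P(in Windy after 3 days) = 0.5220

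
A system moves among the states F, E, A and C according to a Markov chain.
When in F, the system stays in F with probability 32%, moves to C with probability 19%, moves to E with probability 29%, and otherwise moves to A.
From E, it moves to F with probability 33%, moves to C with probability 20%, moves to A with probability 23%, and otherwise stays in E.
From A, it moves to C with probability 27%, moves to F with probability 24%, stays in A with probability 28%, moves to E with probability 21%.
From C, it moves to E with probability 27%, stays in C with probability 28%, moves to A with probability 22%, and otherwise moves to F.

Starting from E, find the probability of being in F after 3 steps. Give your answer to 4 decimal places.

0.2836

Propagate the distribution vector 3 steps from E.
After 0 steps: (0.0000, 1.0000, 0.0000, 0.0000)
After 1 step: (0.3300, 0.2400, 0.2300, 0.2000)
After 2 steps: (0.2860, 0.2556, 0.2296, 0.2288)
After 3 steps: (0.2836, 0.2543, 0.2306, 0.2315)
P(in F after 3 steps) = 0.2836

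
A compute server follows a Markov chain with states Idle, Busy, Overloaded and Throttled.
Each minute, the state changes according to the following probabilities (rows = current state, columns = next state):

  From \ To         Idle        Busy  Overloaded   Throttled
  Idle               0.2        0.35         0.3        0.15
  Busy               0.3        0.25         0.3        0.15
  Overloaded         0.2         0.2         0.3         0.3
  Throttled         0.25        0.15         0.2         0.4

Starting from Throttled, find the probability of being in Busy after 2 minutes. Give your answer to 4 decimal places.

0.2250

Propagate the distribution vector 2 minutes from Throttled.
After 0 minutes: (0.0000, 0.0000, 0.0000, 1.0000)
After 1 minute: (0.2500, 0.1500, 0.2000, 0.4000)
After 2 minutes: (0.2350, 0.2250, 0.2600, 0.2800)
P(in Busy after 2 minutes) = 0.2250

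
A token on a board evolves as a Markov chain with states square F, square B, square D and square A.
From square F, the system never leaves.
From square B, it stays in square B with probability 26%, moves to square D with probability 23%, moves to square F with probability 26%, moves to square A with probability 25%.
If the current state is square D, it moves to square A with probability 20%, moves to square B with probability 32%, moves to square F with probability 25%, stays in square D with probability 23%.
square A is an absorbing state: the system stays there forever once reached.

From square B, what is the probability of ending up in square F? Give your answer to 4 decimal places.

0.5193

Let h(s) be the probability of absorption at square F starting from transient state s. Then h(square F) = 1 and h(square A) = 0. By first-step analysis:
h(square B) = 0.26·1 + 0.26·h(square B) + 0.23·h(square D) + 0.25·0
h(square D) = 0.25·1 + 0.32·h(square B) + 0.23·h(square D) + 0.2·0
Solving: h(square B) = 0.5193, h(square D) = 0.5405.
Starting from square B, the probability is 0.5193.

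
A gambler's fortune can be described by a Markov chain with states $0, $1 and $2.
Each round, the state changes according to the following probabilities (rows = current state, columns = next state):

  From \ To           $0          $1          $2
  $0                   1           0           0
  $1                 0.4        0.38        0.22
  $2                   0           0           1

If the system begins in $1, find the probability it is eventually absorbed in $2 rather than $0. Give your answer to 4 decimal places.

0.3548

Let h(s) be the probability of absorption at $2 starting from transient state s. Then h($2) = 1 and h($0) = 0. By first-step analysis:
h($1) = 0.4·0 + 0.38·h($1) + 0.22·1
Solving: h($1) = 0.3548.
Starting from $1, the probability is 0.3548.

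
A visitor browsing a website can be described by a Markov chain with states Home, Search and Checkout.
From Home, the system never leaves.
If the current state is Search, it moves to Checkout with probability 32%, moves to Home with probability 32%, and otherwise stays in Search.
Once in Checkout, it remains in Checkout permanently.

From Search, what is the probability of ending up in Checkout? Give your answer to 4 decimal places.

Let h(s) be the probability of absorption at Checkout starting from transient state s. Then h(Checkout) = 1 and h(Home) = 0. By first-step analysis:
h(Search) = 0.32·0 + 0.36·h(Search) + 0.32·1
Solving: h(Search) = 0.5000.
Starting from Search, the probability is 0.5000.

0.5000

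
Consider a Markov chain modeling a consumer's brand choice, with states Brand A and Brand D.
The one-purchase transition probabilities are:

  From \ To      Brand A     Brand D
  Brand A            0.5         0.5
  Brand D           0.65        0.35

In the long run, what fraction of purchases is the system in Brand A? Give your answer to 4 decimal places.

Let the stationary distribution be π with π = πP and π_1 + π_2 = 1.
π_1 = 0.5·π_1 + 0.65·π_2
Solving with the normalization constraint gives π = (0.5652, 0.4348).
So the stationary probability of Brand A is 0.5652.

0.5652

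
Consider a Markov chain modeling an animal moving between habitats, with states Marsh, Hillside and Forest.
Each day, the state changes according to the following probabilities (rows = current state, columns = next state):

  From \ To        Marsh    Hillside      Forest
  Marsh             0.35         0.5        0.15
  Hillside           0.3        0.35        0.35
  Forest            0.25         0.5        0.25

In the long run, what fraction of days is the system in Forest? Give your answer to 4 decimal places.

Let the stationary distribution be π with π = πP and π_1 + π_2 + π_3 = 1.
π_1 = 0.35·π_1 + 0.3·π_2 + 0.25·π_3
π_2 = 0.5·π_1 + 0.35·π_2 + 0.5·π_3
Solving with the normalization constraint gives π = (0.3019, 0.4348, 0.2633).
So the stationary probability of Forest is 0.2633.

0.2633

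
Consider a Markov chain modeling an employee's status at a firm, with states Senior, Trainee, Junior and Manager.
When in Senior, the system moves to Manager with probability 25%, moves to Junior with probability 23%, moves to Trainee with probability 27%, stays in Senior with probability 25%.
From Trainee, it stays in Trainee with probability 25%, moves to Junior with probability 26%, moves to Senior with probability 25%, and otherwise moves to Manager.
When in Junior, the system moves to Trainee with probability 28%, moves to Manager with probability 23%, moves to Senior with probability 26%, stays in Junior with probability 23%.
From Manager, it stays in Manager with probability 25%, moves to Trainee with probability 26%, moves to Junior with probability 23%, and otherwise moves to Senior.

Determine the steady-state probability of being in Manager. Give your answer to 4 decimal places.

Let the stationary distribution be π with π = πP and π_1 + π_2 + π_3 + π_4 = 1.
π_1 = 0.25·π_1 + 0.25·π_2 + 0.26·π_3 + 0.26·π_4
π_2 = 0.27·π_1 + 0.25·π_2 + 0.28·π_3 + 0.26·π_4
π_3 = 0.23·π_1 + 0.26·π_2 + 0.23·π_3 + 0.23·π_4
Solving with the normalization constraint gives π = (0.2548, 0.2647, 0.2379, 0.2426).
So the stationary probability of Manager is 0.2426.

0.2426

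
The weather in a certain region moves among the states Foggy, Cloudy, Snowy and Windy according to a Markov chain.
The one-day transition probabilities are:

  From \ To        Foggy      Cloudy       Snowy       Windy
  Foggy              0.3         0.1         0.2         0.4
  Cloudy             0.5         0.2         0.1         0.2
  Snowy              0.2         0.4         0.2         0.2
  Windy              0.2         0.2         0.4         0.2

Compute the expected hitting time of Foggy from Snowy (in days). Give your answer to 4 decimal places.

Let t(s) be the expected number of days to first reach Foggy from state s, with t(Foggy) = 0. Conditioning on the first day:
t(Cloudy) = 1 + 0.2·t(Cloudy) + 0.1·t(Snowy) + 0.2·t(Windy)
t(Snowy) = 1 + 0.4·t(Cloudy) + 0.2·t(Snowy) + 0.2·t(Windy)
t(Windy) = 1 + 0.2·t(Cloudy) + 0.4·t(Snowy) + 0.2·t(Windy)
Solving: t(Cloudy) = 2.5862, t(Snowy) = 3.4483, t(Windy) = 3.6207.
Expected days from Snowy to Foggy: 3.4483.

3.4483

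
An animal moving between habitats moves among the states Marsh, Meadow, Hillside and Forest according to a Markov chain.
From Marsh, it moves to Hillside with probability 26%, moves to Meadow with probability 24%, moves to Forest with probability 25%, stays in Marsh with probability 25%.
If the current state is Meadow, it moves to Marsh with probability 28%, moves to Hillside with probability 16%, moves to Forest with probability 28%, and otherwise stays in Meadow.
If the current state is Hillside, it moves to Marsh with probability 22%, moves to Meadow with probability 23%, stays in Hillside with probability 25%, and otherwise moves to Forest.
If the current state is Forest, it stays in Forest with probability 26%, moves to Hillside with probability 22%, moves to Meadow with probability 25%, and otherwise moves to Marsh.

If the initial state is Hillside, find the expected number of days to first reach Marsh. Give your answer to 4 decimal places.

Let t(s) be the expected number of days to first reach Marsh from state s, with t(Marsh) = 0. Conditioning on the first day:
t(Meadow) = 1 + 0.28·t(Meadow) + 0.16·t(Hillside) + 0.28·t(Forest)
t(Hillside) = 1 + 0.23·t(Meadow) + 0.25·t(Hillside) + 0.3·t(Forest)
t(Forest) = 1 + 0.25·t(Meadow) + 0.22·t(Hillside) + 0.26·t(Forest)
Solving: t(Meadow) = 3.7655, t(Hillside) = 4.0149, t(Forest) = 3.8171.
Expected days from Hillside to Marsh: 4.0149.

4.0149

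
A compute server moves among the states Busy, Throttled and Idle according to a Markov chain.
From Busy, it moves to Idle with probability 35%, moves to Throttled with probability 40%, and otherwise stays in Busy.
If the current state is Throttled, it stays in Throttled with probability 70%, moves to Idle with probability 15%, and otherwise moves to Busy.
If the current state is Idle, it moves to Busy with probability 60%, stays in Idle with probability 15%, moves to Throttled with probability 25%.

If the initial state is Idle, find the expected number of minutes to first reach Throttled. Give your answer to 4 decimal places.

3.1579

Let t(s) be the expected number of minutes to first reach Throttled from state s, with t(Throttled) = 0. Conditioning on the first minute:
t(Busy) = 1 + 0.25·t(Busy) + 0.35·t(Idle)
t(Idle) = 1 + 0.6·t(Busy) + 0.15·t(Idle)
Solving: t(Busy) = 2.8070, t(Idle) = 3.1579.
Expected minutes from Idle to Throttled: 3.1579.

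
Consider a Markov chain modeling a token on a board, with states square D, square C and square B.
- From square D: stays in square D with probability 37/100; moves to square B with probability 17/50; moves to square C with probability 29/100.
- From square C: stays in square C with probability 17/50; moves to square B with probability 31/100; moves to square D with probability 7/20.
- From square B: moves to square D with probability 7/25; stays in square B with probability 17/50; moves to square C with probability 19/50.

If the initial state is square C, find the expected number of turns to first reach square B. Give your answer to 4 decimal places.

Let t(s) be the expected number of turns to first reach square B from state s, with t(square B) = 0. Conditioning on the first turn:
t(square D) = 1 + 0.37·t(square D) + 0.29·t(square C)
t(square C) = 1 + 0.35·t(square D) + 0.34·t(square C)
Solving: t(square D) = 3.0226, t(square C) = 3.1180.
Expected turns from square C to square B: 3.1180.

3.1180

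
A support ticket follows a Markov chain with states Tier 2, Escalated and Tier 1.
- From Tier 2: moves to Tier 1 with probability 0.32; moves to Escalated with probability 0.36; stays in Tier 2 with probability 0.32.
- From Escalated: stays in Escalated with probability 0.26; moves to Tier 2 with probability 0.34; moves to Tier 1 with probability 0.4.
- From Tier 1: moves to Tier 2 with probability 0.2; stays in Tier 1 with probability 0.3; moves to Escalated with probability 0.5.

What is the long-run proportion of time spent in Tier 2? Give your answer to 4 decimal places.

Let the stationary distribution be π with π = πP and π_1 + π_2 + π_3 = 1.
π_1 = 0.32·π_1 + 0.34·π_2 + 0.2·π_3
π_2 = 0.36·π_1 + 0.26·π_2 + 0.5·π_3
Solving with the normalization constraint gives π = (0.2863, 0.3709, 0.3428).
So the stationary probability of Tier 2 is 0.2863.

0.2863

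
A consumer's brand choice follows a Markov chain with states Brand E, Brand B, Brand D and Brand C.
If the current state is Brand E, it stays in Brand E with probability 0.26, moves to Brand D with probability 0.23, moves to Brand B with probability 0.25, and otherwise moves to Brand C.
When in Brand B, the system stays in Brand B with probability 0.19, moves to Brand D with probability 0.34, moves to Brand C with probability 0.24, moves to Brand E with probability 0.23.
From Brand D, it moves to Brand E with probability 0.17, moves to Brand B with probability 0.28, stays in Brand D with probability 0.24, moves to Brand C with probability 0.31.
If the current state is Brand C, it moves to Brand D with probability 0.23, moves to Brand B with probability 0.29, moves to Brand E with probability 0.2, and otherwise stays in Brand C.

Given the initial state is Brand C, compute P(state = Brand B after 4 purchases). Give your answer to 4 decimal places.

Propagate the distribution vector 4 purchases from Brand C.
After 0 purchases: (0.0000, 0.0000, 0.0000, 1.0000)
After 1 purchase: (0.2000, 0.2900, 0.2300, 0.2800)
After 2 purchases: (0.2138, 0.2507, 0.2642, 0.2713)
After 3 purchases: (0.2124, 0.2537, 0.2602, 0.2736)
After 4 purchases: (0.2126, 0.2535, 0.2605, 0.2734)
P(in Brand B after 4 purchases) = 0.2535

0.2535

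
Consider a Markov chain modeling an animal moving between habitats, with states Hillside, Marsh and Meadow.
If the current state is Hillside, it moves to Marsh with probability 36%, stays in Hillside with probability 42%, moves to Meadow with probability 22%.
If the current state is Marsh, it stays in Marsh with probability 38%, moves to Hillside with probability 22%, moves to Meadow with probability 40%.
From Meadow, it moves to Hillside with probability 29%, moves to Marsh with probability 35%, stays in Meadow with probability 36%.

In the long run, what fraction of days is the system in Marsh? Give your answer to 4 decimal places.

0.3640

Let the stationary distribution be π with π = πP and π_1 + π_2 + π_3 = 1.
π_1 = 0.42·π_1 + 0.22·π_2 + 0.29·π_3
π_2 = 0.36·π_1 + 0.38·π_2 + 0.35·π_3
Solving with the normalization constraint gives π = (0.3040, 0.3640, 0.3320).
So the stationary probability of Marsh is 0.3640.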